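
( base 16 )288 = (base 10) 648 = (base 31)ks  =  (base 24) 130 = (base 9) 800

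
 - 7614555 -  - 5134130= - 2480425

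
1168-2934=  - 1766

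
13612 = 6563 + 7049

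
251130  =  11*22830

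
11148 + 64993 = 76141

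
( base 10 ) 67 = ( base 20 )37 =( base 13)52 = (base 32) 23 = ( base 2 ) 1000011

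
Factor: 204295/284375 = 449/625 = 5^ ( - 4)*449^1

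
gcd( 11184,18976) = 16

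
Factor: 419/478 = 2^ ( - 1)*239^(-1 )*419^1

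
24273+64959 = 89232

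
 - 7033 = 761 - 7794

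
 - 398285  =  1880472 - 2278757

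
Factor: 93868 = 2^2*31^1*757^1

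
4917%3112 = 1805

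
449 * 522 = 234378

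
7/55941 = 7/55941 = 0.00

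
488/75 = 488/75  =  6.51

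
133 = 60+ 73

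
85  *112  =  9520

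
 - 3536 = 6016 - 9552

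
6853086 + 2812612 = 9665698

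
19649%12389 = 7260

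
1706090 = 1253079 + 453011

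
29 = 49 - 20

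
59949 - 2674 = 57275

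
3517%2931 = 586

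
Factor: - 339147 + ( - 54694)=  - 393841 =- 7^1 * 56263^1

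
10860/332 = 32+59/83 = 32.71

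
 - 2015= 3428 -5443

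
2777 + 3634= 6411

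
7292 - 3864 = 3428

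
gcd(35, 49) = 7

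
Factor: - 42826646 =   -  2^1*19^1*421^1*2677^1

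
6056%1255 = 1036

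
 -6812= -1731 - 5081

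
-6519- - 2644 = -3875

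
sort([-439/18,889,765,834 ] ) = [ - 439/18,765,834,889] 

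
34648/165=34648/165 = 209.99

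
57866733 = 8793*6581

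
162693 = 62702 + 99991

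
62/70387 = 62/70387 = 0.00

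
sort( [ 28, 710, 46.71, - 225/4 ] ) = [-225/4 , 28,  46.71, 710]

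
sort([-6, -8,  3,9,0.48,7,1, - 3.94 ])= [-8, - 6 , - 3.94, 0.48, 1,  3, 7, 9 ]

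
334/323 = 334/323 = 1.03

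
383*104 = 39832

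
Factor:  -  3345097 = -7^1 * 23^1*79^1*263^1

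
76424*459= 35078616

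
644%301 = 42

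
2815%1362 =91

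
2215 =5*443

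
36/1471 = 36/1471= 0.02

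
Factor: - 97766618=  - 2^1*48883309^1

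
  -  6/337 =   -  6/337=- 0.02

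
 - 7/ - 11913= 7/11913  =  0.00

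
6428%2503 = 1422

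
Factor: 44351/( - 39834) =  - 2^( - 1 )*3^ ( - 2 ) *2213^( - 1 ) * 44351^1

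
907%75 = 7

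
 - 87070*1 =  - 87070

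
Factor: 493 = 17^1*29^1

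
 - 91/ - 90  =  1 + 1/90=1.01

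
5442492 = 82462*66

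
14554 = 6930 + 7624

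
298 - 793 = - 495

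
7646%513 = 464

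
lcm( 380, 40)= 760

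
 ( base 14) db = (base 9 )234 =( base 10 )193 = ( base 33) 5S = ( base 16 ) c1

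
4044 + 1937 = 5981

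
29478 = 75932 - 46454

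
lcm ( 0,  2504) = 0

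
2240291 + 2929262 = 5169553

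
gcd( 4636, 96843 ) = 19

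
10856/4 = 2714= 2714.00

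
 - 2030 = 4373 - 6403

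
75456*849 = 64062144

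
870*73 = 63510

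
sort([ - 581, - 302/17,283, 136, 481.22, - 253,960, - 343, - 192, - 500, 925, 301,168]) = [ - 581,-500, - 343, - 253, - 192, - 302/17,136, 168,283,301,481.22,925,960 ] 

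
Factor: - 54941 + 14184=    - 40757 = -53^1*769^1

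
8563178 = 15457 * 554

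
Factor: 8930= 2^1 * 5^1*19^1 * 47^1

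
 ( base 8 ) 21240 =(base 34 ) 7mo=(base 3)110011022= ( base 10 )8864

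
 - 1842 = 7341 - 9183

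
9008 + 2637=11645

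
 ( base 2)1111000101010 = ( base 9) 11530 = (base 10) 7722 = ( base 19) 1278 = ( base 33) 730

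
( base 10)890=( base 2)1101111010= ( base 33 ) QW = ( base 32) RQ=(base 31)sm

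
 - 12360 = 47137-59497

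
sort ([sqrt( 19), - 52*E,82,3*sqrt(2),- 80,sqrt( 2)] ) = [ - 52*E, - 80 , sqrt(2 ), 3*sqrt(2),  sqrt( 19),82]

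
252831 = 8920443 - 8667612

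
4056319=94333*43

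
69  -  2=67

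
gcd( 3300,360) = 60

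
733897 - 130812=603085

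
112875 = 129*875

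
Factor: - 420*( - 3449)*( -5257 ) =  - 7615185060 = - 2^2*3^1*5^1*7^2 * 751^1*3449^1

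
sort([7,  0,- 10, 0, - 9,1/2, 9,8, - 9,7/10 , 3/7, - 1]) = [ - 10, - 9, - 9 , - 1,0, 0,3/7, 1/2,7/10, 7,8, 9]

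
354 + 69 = 423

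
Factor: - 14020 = -2^2 * 5^1*701^1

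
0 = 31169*0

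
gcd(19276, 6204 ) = 4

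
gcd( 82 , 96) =2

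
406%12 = 10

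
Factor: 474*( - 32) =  - 15168 = -2^6*  3^1 *79^1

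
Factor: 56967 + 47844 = 104811  =  3^1*7^2*23^1*31^1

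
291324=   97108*3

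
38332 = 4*9583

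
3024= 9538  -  6514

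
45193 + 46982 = 92175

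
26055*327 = 8519985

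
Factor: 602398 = 2^1*53^1*5683^1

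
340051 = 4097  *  83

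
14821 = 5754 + 9067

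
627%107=92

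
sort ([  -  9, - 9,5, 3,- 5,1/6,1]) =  [ - 9, -9, - 5,1/6, 1,3,5 ] 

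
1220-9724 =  - 8504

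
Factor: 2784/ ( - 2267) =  - 2^5 * 3^1*29^1*2267^( - 1)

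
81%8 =1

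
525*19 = 9975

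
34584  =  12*2882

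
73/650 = 73/650 =0.11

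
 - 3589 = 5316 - 8905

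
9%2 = 1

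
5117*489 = 2502213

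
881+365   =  1246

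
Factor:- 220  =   -2^2*5^1*11^1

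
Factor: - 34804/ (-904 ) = 2^ ( - 1)*7^1*11^1 =77/2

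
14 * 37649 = 527086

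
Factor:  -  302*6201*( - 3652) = 2^3*3^2*11^1*13^1*53^1*83^1*151^1 = 6839107704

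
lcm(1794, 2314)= 159666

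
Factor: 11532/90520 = 2^ ( - 1 )*3^1 * 5^( - 1)*31^1*73^(- 1)=93/730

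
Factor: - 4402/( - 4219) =2^1*31^1*71^1*4219^( - 1)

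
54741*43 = 2353863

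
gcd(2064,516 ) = 516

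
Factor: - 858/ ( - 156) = 2^ ( - 1)*11^1 = 11/2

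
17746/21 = 17746/21 =845.05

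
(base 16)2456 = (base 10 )9302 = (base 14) 3566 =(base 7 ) 36056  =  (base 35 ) 7KR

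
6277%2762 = 753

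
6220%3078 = 64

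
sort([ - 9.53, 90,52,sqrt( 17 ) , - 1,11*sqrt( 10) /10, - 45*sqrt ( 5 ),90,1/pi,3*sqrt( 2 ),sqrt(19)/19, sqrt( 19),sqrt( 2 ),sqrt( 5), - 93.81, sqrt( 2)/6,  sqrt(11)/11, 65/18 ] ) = [-45*sqrt(5), - 93.81, - 9.53, - 1,sqrt(  19) /19,sqrt(2)/6,sqrt(11 )/11 , 1/pi,sqrt(2) , sqrt( 5),11*sqrt( 10 ) /10,65/18, sqrt( 17), 3*sqrt(2), sqrt (19),52,90 , 90] 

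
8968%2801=565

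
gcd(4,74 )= 2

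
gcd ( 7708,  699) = 1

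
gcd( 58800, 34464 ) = 48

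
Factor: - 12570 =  - 2^1*3^1*5^1*419^1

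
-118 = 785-903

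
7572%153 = 75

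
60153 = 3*20051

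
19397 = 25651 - 6254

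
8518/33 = 8518/33 = 258.12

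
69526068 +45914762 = 115440830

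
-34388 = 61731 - 96119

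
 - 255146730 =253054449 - 508201179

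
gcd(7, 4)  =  1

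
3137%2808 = 329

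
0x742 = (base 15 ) 83D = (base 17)675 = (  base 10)1858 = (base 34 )1KM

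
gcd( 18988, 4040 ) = 404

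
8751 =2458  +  6293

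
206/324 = 103/162 = 0.64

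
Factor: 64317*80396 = 2^2*3^1*11^1*101^1*199^1*1949^1 = 5170829532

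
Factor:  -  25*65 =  - 5^3*13^1 = - 1625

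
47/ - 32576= -47/32576 = - 0.00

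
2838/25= 2838/25 = 113.52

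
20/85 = 4/17 = 0.24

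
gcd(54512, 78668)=4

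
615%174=93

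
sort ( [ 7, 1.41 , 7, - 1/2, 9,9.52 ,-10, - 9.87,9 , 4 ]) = [-10, - 9.87,-1/2, 1.41, 4,7, 7, 9,9,9.52]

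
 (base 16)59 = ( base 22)41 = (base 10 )89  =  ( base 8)131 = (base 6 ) 225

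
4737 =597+4140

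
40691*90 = 3662190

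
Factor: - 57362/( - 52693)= 2^1*43^1*79^(  -  1) = 86/79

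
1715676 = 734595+981081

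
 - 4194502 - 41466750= - 45661252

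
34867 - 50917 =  - 16050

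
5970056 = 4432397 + 1537659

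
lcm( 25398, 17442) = 1447686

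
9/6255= 1/695 = 0.00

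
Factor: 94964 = 2^2*23741^1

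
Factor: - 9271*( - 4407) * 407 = 3^1*11^1 * 13^1 * 37^1*73^1 *113^1*127^1 = 16628919879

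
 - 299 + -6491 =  - 6790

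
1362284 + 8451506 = 9813790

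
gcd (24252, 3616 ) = 4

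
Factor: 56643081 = 3^1 * 11^1*1716457^1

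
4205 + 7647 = 11852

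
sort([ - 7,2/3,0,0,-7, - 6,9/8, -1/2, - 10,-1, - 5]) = [ - 10, - 7, - 7,-6, - 5, - 1,-1/2, 0,0,2/3, 9/8 ]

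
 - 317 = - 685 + 368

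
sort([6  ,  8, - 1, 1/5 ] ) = [ - 1,  1/5,6,8] 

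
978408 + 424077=1402485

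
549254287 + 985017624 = 1534271911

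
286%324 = 286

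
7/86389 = 7/86389 =0.00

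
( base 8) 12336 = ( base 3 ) 21022212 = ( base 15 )18b2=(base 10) 5342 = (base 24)96e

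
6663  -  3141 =3522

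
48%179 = 48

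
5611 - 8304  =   - 2693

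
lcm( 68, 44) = 748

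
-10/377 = - 1 +367/377 = - 0.03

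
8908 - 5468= 3440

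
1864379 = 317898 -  - 1546481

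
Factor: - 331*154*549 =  - 2^1*3^2*7^1*11^1*61^1*331^1 = -27984726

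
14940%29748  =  14940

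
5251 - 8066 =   -  2815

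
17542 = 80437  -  62895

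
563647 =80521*7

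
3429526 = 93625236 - 90195710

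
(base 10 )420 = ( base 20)110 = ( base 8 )644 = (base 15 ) 1d0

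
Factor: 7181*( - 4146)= -29772426 = - 2^1*3^1*43^1 * 167^1*691^1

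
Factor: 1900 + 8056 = 9956 = 2^2*19^1 * 131^1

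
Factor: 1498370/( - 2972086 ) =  - 5^1*13^( - 1 )*114311^(-1)*149837^1=   -749185/1486043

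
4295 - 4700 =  - 405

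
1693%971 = 722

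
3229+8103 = 11332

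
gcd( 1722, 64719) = 3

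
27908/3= 27908/3 = 9302.67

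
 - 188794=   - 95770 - 93024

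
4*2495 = 9980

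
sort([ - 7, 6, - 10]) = [-10, - 7, 6 ] 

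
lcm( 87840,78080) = 702720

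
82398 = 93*886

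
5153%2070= 1013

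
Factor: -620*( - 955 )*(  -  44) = -26052400 =-  2^4 * 5^2 * 11^1*31^1*191^1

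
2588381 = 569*4549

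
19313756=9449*2044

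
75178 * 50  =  3758900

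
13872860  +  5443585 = 19316445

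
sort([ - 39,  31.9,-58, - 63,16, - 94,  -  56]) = [- 94, - 63, - 58,- 56, - 39, 16, 31.9]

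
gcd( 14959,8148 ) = 7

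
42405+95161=137566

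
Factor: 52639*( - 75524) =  - 3975507836 = -  2^2* 79^1 * 239^1*52639^1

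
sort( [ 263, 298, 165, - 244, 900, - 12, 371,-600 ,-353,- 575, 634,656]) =[ - 600 , - 575,  -  353, - 244, - 12,165,263, 298,371, 634,656,900 ]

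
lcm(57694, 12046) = 1096186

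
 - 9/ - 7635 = 3/2545 = 0.00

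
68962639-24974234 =43988405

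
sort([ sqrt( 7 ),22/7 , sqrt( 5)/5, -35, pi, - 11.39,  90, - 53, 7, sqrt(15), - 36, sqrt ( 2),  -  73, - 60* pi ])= [ - 60 * pi, - 73,-53, - 36, - 35,  -  11.39, sqrt(5) /5, sqrt( 2),sqrt( 7), pi,22/7, sqrt( 15),7, 90 ] 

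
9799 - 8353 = 1446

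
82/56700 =41/28350 = 0.00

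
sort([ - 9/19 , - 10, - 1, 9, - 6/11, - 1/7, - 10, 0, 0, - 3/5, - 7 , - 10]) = [  -  10, - 10, - 10,  -  7, - 1 , - 3/5, - 6/11, - 9/19 , - 1/7, 0, 0, 9]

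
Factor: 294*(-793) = -2^1*3^1*7^2*13^1*61^1 = - 233142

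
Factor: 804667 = 31^1*101^1*257^1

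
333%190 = 143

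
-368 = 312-680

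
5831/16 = 364 + 7/16 = 364.44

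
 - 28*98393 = -2755004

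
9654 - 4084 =5570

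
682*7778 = 5304596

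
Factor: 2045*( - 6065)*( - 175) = 2170511875  =  5^4*7^1*409^1*1213^1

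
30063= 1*30063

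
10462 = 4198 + 6264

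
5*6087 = 30435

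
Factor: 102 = 2^1*  3^1*17^1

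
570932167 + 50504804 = 621436971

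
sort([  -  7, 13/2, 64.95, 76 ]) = [ - 7, 13/2, 64.95, 76] 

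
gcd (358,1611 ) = 179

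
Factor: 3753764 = 2^2* 7^1*79^1*1697^1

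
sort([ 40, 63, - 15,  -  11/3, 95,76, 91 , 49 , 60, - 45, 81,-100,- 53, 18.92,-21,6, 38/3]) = [ - 100, - 53,  -  45, - 21,-15, - 11/3, 6, 38/3, 18.92,40,49, 60  ,  63,  76, 81, 91, 95]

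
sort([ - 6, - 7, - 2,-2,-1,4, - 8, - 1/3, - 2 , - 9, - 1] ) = [ - 9,  -  8,  -  7,-6, - 2, - 2, - 2, - 1, - 1, - 1/3, 4]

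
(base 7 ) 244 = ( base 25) 55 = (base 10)130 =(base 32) 42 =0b10000010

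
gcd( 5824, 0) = 5824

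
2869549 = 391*7339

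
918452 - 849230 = 69222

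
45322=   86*527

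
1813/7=259 =259.00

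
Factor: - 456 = -2^3*3^1 * 19^1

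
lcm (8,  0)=0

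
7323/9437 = 7323/9437=0.78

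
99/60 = 1 + 13/20 = 1.65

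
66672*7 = 466704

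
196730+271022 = 467752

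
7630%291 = 64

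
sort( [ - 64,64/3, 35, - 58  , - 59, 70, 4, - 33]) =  [ - 64, - 59,-58, - 33,4,64/3, 35,70] 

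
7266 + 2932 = 10198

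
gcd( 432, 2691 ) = 9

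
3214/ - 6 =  - 536 + 1/3 = - 535.67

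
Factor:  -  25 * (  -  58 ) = 1450 = 2^1*5^2 * 29^1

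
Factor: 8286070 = 2^1*5^1  *  13^2 * 4903^1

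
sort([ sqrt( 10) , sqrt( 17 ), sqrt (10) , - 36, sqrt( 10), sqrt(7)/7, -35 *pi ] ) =[-35*pi,-36, sqrt( 7 ) /7, sqrt( 10 ), sqrt(10),sqrt ( 10 ), sqrt( 17) ]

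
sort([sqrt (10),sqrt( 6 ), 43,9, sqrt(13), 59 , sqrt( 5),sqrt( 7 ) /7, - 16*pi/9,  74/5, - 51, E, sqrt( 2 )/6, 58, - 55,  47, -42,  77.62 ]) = [- 55,  -  51,-42,  -  16*pi/9,sqrt(2) /6,sqrt ( 7 ) /7, sqrt(5 ), sqrt (6), E, sqrt(10 ),sqrt( 13 ), 9, 74/5, 43, 47, 58, 59, 77.62]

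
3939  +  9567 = 13506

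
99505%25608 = 22681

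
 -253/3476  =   - 23/316 = - 0.07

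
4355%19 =4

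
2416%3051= 2416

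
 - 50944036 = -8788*5797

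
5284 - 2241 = 3043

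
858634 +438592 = 1297226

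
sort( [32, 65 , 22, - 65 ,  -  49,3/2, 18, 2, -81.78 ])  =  [ - 81.78, - 65, - 49 , 3/2 , 2,18, 22,32, 65 ] 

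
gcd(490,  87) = 1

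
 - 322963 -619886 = - 942849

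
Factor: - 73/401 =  - 73^1 * 401^( - 1 )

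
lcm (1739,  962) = 45214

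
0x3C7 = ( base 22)1ll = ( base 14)4D1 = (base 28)16F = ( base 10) 967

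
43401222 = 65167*666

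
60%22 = 16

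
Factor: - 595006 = -2^1* 297503^1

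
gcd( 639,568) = 71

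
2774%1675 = 1099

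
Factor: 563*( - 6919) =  - 11^1  *17^1*37^1*563^1 = - 3895397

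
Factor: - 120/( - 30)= 4 = 2^2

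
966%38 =16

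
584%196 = 192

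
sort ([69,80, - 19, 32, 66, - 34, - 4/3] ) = [ - 34, - 19,  -  4/3, 32, 66,69, 80]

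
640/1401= 640/1401= 0.46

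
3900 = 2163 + 1737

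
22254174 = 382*58257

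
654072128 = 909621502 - 255549374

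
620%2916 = 620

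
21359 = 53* 403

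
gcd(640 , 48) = 16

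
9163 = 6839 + 2324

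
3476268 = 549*6332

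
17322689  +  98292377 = 115615066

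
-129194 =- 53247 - 75947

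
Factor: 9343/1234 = 2^(-1 )* 617^( - 1)*9343^1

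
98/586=49/293 =0.17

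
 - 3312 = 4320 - 7632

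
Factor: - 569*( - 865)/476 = 492185/476 = 2^( -2 ) * 5^1 *7^( - 1)*17^( - 1 ) * 173^1*569^1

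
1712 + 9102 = 10814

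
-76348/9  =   - 8484+8/9 = - 8483.11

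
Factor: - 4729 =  - 4729^1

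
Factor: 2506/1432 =7/4  =  2^( - 2)*7^1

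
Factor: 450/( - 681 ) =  - 2^1 * 3^1 *5^2*227^( - 1) =- 150/227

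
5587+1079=6666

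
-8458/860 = - 10 + 71/430 = - 9.83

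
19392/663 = 6464/221 = 29.25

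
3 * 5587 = 16761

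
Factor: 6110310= 2^1 * 3^1*5^1*17^1*11981^1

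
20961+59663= 80624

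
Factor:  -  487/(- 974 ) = 1/2 = 2^ ( - 1) 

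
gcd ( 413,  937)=1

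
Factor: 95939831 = 13^1*23^1*47^1*6827^1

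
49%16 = 1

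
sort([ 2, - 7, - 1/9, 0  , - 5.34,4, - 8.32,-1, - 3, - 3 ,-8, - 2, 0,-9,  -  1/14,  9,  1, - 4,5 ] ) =[ -9, - 8.32, - 8, -7,  -  5.34,  -  4, -3,- 3, - 2,  -  1, - 1/9,-1/14, 0, 0, 1, 2, 4, 5,9 ] 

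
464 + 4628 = 5092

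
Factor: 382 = 2^1*191^1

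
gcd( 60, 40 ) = 20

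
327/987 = 109/329 = 0.33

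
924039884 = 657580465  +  266459419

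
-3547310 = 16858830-20406140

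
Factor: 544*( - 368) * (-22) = 4404224 =2^10 *11^1*17^1*23^1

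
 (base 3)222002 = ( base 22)1a0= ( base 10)704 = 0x2c0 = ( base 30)NE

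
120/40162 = 60/20081= 0.00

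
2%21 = 2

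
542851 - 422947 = 119904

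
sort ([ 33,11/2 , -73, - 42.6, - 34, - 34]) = [ - 73, - 42.6,-34, - 34,11/2,33]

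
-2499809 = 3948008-6447817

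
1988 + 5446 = 7434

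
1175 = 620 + 555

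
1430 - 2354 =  - 924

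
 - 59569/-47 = 59569/47 = 1267.43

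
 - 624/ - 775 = 624/775 = 0.81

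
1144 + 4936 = 6080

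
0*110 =0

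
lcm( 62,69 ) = 4278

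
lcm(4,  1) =4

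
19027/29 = 656 + 3/29 = 656.10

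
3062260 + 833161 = 3895421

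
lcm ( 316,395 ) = 1580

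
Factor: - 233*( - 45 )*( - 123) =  - 3^3*5^1*41^1*233^1 = - 1289655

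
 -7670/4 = -3835/2 =-1917.50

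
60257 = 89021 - 28764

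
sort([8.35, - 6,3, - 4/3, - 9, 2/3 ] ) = [-9, - 6, - 4/3, 2/3, 3, 8.35]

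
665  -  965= - 300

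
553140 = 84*6585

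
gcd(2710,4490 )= 10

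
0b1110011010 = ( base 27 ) 174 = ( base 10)922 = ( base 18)2f4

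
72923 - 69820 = 3103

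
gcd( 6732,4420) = 68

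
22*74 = 1628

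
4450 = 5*890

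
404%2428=404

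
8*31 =248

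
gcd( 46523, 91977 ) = 1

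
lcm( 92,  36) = 828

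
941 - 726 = 215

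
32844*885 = 29066940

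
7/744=7/744 = 0.01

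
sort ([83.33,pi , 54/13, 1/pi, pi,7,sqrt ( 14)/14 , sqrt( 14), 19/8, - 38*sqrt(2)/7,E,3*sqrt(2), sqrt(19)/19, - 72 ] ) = [ - 72, - 38 * sqrt( 2) /7, sqrt( 19)/19 , sqrt(14) /14,1/pi, 19/8, E,pi,pi,sqrt (14 ),54/13, 3*sqrt(2), 7,83.33]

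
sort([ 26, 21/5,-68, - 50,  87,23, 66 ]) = [ - 68, - 50, 21/5, 23, 26, 66, 87]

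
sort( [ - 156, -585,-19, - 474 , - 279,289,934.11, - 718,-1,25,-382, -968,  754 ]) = [-968,-718,-585, - 474,-382,-279,-156,-19, - 1,25,289,  754,934.11] 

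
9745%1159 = 473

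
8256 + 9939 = 18195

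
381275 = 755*505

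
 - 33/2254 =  - 1 + 2221/2254 = -  0.01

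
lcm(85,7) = 595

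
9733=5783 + 3950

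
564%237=90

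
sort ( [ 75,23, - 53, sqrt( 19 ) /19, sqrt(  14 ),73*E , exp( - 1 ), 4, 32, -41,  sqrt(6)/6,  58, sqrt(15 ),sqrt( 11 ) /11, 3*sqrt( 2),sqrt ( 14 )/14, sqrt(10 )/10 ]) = [ -53, - 41, sqrt(19) /19, sqrt(14 ) /14,sqrt (11 ) /11, sqrt(10 ) /10, exp ( - 1),sqrt(6)/6,sqrt(14) , sqrt(15), 4,3*sqrt( 2 ), 23,32, 58,75,  73 * E ]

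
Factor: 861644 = 2^2*7^1* 30773^1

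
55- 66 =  - 11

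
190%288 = 190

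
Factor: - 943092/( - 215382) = 2^1*3^1*17^1*23^1*67^1*35897^(-1)= 157182/35897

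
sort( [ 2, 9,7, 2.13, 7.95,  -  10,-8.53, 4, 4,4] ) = [-10,  -  8.53,2, 2.13, 4,  4,4,7,7.95, 9] 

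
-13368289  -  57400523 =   -  70768812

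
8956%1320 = 1036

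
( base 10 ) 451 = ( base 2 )111000011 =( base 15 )201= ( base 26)h9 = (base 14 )243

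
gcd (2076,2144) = 4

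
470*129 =60630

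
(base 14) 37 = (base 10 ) 49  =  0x31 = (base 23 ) 23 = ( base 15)34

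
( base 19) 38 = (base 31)23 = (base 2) 1000001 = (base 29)27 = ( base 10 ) 65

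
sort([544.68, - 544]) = [ - 544, 544.68]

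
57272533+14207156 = 71479689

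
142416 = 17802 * 8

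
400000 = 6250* 64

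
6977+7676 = 14653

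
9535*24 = 228840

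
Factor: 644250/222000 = 2^( - 3)*37^( - 1 )*859^1 = 859/296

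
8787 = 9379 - 592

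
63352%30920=1512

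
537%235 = 67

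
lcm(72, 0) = 0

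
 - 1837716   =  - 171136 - 1666580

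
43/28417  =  43/28417=0.00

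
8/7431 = 8/7431  =  0.00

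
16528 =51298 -34770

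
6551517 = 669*9793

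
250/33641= 250/33641=0.01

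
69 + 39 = 108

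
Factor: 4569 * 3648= 2^6*3^2*19^1*1523^1 = 16667712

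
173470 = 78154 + 95316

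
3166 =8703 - 5537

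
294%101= 92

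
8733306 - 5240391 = 3492915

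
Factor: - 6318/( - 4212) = 3/2 = 2^ ( - 1)*3^1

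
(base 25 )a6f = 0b1100100001111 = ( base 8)14417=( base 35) 58A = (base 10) 6415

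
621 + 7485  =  8106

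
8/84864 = 1/10608 = 0.00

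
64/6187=64/6187=0.01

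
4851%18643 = 4851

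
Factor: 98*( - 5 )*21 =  - 10290 = -2^1*3^1 * 5^1*7^3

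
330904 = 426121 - 95217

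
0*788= 0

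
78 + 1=79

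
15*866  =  12990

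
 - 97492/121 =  - 806 + 34/121=- 805.72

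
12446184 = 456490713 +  - 444044529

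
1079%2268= 1079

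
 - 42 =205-247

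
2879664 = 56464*51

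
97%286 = 97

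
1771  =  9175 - 7404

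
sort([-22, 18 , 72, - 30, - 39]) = [ - 39, - 30, - 22,18,72] 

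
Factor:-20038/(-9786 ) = 3^(  -  1) * 7^(-1) * 43^1=43/21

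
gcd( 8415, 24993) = 9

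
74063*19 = 1407197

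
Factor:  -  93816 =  - 2^3*3^2*1303^1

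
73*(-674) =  - 49202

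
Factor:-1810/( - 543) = 2^1*3^( - 1)*5^1  =  10/3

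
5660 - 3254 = 2406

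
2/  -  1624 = - 1/812 = -0.00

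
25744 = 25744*1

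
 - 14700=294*( - 50)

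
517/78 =517/78 = 6.63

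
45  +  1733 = 1778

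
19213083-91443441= - 72230358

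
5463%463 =370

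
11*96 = 1056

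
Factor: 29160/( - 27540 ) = - 2^1*3^2*17^( - 1) = - 18/17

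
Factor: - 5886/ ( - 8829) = 2/3  =  2^1 * 3^( - 1 )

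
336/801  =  112/267 = 0.42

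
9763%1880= 363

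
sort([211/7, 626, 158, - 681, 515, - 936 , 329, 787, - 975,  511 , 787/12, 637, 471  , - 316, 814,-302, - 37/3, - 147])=[  -  975, - 936, - 681, - 316, - 302, - 147, - 37/3,211/7,787/12 , 158, 329,471,511, 515 , 626,  637,787,814]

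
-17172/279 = -62 + 14/31 = - 61.55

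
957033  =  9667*99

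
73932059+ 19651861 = 93583920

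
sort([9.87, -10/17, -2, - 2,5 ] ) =[ - 2 ,-2, - 10/17, 5, 9.87 ] 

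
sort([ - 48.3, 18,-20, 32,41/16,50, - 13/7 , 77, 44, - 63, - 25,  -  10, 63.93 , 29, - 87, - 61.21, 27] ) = [ - 87, - 63, - 61.21, - 48.3, - 25 , - 20, - 10 ,-13/7, 41/16,18, 27,29,32, 44, 50,63.93,77] 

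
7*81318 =569226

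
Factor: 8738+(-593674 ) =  - 2^3*11^1*17^2*23^1 = -584936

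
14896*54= 804384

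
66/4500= 11/750 = 0.01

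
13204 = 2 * 6602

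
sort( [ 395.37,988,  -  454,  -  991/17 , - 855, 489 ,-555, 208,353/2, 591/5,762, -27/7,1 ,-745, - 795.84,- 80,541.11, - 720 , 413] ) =[-855, - 795.84, - 745, - 720, - 555, - 454,-80, - 991/17,-27/7,1,591/5,353/2, 208 , 395.37,413, 489 , 541.11, 762,988]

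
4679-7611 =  - 2932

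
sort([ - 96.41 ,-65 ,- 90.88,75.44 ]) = [-96.41 ,  -  90.88, - 65, 75.44 ]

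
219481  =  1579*139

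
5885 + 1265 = 7150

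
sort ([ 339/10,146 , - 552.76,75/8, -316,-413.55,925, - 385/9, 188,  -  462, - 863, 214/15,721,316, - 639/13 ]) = [ - 863, - 552.76, - 462, - 413.55, -316,-639/13, - 385/9,75/8,214/15,339/10 , 146,188,316, 721,925 ] 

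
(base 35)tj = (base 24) 1J2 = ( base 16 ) 40a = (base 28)18Q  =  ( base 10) 1034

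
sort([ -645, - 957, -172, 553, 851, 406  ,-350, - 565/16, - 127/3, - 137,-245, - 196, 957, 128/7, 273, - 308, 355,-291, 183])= [ - 957, - 645,- 350, - 308, - 291,-245, - 196, - 172,-137, - 127/3, - 565/16, 128/7,183,  273,355, 406, 553,851, 957] 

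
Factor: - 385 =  - 5^1*7^1  *11^1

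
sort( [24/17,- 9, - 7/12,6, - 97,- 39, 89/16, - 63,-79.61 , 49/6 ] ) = [ - 97 , - 79.61, - 63, - 39, - 9, - 7/12, 24/17,89/16, 6, 49/6]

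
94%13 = 3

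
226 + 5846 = 6072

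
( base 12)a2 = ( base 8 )172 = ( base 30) 42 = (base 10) 122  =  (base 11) 101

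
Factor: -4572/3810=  - 2^1*3^1 * 5^(-1) = - 6/5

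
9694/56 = 4847/28 = 173.11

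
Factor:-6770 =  - 2^1 * 5^1* 677^1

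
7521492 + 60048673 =67570165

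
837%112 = 53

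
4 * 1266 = 5064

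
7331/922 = 7331/922= 7.95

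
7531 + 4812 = 12343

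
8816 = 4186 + 4630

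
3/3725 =3/3725= 0.00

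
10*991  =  9910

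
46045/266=46045/266 = 173.10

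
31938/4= 7984 + 1/2  =  7984.50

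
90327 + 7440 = 97767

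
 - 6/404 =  - 1 + 199/202 = - 0.01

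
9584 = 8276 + 1308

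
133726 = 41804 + 91922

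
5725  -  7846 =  - 2121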